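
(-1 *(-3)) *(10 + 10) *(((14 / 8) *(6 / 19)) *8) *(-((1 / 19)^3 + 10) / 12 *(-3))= 86424660 / 130321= 663.17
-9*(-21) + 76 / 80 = 3799 / 20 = 189.95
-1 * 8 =-8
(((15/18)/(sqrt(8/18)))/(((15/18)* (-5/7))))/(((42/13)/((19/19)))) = -13/20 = -0.65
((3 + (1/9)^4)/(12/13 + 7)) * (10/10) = 255892/675783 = 0.38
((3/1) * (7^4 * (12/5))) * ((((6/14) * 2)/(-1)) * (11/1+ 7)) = -1333584/5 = -266716.80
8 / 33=0.24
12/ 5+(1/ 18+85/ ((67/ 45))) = 359057/ 6030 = 59.55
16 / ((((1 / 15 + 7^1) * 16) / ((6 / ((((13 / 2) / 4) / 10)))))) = 3600 / 689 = 5.22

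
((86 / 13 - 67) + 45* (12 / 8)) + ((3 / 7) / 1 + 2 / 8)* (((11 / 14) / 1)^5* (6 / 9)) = 2129225837 / 293651904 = 7.25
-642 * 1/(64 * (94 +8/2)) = -321/3136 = -0.10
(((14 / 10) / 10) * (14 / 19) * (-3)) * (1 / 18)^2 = -49 / 51300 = -0.00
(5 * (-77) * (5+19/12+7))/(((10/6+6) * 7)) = -8965/92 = -97.45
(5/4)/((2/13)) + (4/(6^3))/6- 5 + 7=6563/648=10.13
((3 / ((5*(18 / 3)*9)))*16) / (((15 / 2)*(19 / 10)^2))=64 / 9747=0.01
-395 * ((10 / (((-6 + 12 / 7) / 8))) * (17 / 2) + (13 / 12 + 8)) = 709025 / 12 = 59085.42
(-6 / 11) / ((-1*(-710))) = -3 / 3905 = -0.00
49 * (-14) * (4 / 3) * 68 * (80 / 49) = -304640 / 3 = -101546.67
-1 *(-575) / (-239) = -2.41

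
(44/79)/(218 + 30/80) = 0.00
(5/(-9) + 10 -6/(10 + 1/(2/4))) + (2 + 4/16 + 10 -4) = 619/36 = 17.19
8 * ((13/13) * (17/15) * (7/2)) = 476/15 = 31.73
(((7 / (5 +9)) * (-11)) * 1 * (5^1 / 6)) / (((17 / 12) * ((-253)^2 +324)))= -55 / 1093661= -0.00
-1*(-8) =8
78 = 78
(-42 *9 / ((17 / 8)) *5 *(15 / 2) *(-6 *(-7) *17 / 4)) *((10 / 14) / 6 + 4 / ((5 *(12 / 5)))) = -538650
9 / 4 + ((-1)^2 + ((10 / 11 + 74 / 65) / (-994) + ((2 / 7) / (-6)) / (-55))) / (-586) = 2809083821 / 1249428180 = 2.25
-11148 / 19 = -586.74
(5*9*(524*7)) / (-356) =-41265 / 89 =-463.65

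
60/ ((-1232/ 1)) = -15/ 308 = -0.05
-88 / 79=-1.11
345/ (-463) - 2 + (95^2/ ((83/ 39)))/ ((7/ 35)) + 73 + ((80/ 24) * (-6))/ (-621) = 507681898909/ 23864409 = 21273.60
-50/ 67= -0.75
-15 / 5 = -3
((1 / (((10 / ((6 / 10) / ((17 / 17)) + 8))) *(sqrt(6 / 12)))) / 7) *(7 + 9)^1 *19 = 6536 *sqrt(2) / 175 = 52.82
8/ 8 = 1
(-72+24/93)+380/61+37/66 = -8106377/124806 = -64.95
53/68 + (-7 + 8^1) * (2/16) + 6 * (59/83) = 58353/11288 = 5.17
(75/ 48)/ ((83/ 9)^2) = 2025/ 110224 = 0.02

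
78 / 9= 26 / 3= 8.67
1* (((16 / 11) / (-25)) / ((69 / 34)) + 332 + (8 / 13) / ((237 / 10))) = 6469739212 / 19487325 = 332.00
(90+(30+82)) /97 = 202 /97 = 2.08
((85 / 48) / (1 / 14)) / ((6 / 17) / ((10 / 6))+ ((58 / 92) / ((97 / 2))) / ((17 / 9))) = 6637225 / 58536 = 113.39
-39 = -39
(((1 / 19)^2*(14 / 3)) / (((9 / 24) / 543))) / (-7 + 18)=20272 / 11913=1.70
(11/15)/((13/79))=869/195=4.46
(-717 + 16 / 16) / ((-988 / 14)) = 2506 / 247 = 10.15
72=72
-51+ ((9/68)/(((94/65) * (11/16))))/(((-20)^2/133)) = -17913999/351560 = -50.96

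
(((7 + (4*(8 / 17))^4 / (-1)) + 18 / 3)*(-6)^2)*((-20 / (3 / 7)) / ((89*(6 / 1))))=-10415160 / 7433369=-1.40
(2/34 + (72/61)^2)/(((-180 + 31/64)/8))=-0.06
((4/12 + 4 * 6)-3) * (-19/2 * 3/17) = -608/17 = -35.76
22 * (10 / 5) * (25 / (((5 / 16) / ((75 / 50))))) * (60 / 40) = 7920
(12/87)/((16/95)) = 95/116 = 0.82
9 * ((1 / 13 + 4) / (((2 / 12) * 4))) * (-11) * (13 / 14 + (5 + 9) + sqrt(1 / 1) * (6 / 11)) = -3410073 / 364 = -9368.33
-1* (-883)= 883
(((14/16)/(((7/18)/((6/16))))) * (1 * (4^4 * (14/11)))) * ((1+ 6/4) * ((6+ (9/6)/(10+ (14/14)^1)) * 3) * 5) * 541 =4141084500/121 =34223838.84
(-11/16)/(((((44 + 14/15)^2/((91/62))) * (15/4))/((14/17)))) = -105105/957613808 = -0.00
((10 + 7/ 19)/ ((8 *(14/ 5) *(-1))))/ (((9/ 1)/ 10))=-4925/ 9576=-0.51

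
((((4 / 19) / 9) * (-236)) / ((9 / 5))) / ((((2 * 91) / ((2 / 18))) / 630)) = -23600 / 20007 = -1.18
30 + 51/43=1341/43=31.19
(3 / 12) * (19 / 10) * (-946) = -449.35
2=2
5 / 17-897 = -15244 / 17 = -896.71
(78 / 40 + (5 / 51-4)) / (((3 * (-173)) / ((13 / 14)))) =25883 / 7411320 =0.00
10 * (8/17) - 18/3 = -22/17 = -1.29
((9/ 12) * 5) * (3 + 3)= 22.50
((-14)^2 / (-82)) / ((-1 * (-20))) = -49 / 410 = -0.12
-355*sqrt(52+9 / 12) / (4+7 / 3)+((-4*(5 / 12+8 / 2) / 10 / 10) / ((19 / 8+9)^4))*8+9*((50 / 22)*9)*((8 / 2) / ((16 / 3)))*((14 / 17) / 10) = 43741928484227 / 3847055312100- 1065*sqrt(211) / 38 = -395.74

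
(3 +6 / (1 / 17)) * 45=4725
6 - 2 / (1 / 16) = -26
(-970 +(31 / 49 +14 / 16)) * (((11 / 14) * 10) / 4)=-20880695 / 10976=-1902.40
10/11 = 0.91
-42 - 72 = -114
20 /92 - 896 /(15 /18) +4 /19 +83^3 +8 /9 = 11223073442 /19665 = 570713.12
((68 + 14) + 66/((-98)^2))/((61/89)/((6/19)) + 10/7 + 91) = 105143799/121288573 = 0.87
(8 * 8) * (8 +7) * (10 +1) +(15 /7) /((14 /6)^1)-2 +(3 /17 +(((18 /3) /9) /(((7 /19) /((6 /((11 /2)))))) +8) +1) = 96853541 /9163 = 10570.07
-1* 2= -2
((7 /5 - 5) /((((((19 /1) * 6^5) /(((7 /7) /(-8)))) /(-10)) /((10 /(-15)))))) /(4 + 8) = 1 /590976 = 0.00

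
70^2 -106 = 4794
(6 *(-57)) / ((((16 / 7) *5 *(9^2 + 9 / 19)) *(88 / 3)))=-7581 / 605440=-0.01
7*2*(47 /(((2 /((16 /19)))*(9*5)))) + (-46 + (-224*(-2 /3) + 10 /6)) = 95039 /855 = 111.16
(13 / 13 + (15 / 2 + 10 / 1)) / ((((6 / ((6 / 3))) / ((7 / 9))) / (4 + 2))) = 259 / 9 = 28.78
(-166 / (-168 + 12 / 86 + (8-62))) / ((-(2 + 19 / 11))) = -39259 / 195570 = -0.20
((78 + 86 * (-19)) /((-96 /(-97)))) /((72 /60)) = -188665 /144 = -1310.17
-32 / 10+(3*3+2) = 39 / 5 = 7.80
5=5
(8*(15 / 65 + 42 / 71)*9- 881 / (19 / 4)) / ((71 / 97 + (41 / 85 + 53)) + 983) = -4564308325 / 37493369446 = -0.12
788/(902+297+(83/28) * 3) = 22064/33821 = 0.65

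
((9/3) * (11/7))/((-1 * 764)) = -33/5348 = -0.01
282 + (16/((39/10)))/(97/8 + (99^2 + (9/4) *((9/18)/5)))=2158547666/7654413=282.00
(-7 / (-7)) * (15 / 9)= 5 / 3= 1.67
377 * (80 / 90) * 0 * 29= 0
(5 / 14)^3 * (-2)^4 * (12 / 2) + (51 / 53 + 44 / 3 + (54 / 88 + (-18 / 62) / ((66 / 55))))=1515576479 / 74388468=20.37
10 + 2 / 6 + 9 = 58 / 3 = 19.33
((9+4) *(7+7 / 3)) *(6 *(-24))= -17472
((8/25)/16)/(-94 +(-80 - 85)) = -1/12950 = -0.00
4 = 4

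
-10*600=-6000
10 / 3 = 3.33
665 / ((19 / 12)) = 420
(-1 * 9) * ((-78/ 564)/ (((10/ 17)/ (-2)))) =-1989/ 470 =-4.23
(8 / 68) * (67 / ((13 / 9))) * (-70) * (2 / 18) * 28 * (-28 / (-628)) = -1838480 / 34697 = -52.99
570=570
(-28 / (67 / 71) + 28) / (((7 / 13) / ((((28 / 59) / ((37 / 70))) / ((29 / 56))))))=-22830080 / 4241569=-5.38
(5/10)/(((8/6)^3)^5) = 14348907/2147483648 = 0.01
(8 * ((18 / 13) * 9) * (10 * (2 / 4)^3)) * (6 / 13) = 9720 / 169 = 57.51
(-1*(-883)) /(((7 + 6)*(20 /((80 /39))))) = 3532 /507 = 6.97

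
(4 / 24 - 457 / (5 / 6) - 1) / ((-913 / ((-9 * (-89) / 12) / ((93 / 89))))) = 130514317 / 3396360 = 38.43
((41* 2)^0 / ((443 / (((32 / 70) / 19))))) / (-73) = -16 / 21505435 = -0.00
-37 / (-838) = 37 / 838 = 0.04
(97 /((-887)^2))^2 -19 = -11761103718450 /619005459361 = -19.00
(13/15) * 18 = 78/5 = 15.60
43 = 43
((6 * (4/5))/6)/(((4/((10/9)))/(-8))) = -16/9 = -1.78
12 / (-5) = -12 / 5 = -2.40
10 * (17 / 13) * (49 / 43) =8330 / 559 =14.90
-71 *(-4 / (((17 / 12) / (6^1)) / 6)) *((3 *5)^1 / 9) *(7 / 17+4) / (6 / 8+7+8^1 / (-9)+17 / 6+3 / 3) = 110419200 / 22253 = 4961.99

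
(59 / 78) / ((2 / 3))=59 / 52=1.13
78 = 78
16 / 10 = 1.60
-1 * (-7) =7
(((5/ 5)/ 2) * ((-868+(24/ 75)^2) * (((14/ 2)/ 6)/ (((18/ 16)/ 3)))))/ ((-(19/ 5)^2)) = 2531368/ 27075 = 93.49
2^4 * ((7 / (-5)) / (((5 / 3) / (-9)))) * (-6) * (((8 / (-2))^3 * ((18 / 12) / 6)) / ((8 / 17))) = 616896 / 25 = 24675.84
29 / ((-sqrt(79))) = -29*sqrt(79) / 79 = -3.26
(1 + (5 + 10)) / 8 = 2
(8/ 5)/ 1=8/ 5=1.60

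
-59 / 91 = -0.65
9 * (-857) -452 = -8165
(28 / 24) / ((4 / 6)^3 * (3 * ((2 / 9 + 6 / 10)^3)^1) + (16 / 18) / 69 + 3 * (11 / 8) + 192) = 25150500 / 4238908013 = 0.01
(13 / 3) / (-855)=-13 / 2565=-0.01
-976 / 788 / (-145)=244 / 28565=0.01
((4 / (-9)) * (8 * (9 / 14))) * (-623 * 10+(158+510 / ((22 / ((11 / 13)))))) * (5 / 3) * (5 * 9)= 94417200 / 91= 1037551.65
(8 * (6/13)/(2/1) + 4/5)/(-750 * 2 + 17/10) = -344/194779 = -0.00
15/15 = 1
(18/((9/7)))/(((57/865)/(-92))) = -1114120/57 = -19545.96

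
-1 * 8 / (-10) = 4 / 5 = 0.80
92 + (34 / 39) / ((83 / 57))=99914 / 1079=92.60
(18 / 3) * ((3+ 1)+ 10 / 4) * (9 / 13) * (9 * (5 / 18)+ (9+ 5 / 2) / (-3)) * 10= -360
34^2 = 1156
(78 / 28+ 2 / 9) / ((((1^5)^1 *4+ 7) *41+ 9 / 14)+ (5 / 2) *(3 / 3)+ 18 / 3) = 379 / 57978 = 0.01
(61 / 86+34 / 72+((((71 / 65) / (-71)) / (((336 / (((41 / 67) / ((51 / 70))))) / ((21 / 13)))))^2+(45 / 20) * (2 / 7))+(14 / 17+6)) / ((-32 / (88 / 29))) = -0.82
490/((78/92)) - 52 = 20512/39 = 525.95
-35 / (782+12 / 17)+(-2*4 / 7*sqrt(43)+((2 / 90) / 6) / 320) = -8*sqrt(43) / 7 - 25697347 / 574819200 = -7.54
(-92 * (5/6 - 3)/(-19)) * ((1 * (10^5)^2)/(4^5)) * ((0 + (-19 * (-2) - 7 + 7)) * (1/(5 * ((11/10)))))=-707859848.48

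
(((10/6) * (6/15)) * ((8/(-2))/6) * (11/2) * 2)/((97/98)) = -4312/873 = -4.94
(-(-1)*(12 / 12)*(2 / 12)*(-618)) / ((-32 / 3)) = 9.66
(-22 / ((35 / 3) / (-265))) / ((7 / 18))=62964 / 49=1284.98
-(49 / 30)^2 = -2.67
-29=-29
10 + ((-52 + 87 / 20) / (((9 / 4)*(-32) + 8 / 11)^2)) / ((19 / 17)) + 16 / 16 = 2567301759 / 233569280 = 10.99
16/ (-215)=-16/ 215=-0.07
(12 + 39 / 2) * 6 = 189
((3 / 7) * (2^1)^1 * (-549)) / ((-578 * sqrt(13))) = 1647 * sqrt(13) / 26299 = 0.23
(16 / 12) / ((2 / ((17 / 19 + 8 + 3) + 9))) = 794 / 57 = 13.93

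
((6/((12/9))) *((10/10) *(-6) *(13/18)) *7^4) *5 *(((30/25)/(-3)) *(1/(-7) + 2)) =173901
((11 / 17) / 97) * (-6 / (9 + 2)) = -6 / 1649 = -0.00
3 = 3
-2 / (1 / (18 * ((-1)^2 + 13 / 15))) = -336 / 5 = -67.20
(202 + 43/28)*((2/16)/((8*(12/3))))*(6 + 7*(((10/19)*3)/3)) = 131077/17024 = 7.70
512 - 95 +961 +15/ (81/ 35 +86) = 4259923/ 3091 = 1378.17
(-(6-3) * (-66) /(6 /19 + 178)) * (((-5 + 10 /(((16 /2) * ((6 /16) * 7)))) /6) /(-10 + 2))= 1805 /17248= 0.10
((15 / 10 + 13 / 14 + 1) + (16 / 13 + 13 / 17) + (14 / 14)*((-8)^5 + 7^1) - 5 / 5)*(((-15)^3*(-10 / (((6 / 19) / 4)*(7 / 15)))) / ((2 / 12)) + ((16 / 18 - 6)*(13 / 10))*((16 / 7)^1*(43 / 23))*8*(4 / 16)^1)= -5160913097502728 / 28665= -180042319815.20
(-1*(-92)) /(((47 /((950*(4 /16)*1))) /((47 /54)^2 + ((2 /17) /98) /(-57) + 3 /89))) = 1868733966125 /5080312062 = 367.84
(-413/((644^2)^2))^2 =3481/603796872057609846784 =0.00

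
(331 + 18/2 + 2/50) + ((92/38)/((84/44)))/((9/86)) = 31614991/89775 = 352.16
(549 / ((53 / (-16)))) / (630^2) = -244 / 584325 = -0.00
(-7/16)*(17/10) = -119/160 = -0.74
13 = 13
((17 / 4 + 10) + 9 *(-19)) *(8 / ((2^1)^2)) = -627 / 2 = -313.50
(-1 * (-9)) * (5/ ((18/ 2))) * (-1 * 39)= -195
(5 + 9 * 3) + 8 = 40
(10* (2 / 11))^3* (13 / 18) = 52000 / 11979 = 4.34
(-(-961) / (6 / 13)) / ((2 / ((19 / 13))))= 18259 / 12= 1521.58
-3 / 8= -0.38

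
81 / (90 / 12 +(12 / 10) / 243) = 65610 / 6079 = 10.79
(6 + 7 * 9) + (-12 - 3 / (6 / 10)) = 52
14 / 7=2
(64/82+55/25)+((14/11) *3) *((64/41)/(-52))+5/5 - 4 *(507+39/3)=-60861872/29315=-2076.13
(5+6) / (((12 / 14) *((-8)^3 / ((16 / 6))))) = -77 / 1152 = -0.07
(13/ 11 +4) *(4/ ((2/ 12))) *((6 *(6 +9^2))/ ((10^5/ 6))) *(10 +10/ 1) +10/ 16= 4318951/ 55000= 78.53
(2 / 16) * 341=341 / 8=42.62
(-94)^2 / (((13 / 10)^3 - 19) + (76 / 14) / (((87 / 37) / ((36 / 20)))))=-1793708000 / 2567409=-698.65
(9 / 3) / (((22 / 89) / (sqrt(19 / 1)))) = 267 * sqrt(19) / 22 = 52.90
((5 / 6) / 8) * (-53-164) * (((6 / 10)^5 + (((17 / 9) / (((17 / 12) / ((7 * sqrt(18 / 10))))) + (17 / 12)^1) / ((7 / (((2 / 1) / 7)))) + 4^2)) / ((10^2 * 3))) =-459561577 / 378000000-31 * sqrt(5) / 1800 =-1.25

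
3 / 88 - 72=-6333 / 88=-71.97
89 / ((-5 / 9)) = -801 / 5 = -160.20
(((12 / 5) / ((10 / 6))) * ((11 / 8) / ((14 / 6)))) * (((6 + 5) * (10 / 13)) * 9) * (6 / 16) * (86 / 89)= 3792987 / 161980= 23.42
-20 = -20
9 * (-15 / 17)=-135 / 17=-7.94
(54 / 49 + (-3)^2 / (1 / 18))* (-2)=-15984 / 49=-326.20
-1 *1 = -1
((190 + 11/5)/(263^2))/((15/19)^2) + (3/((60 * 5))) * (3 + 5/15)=5881517/155630250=0.04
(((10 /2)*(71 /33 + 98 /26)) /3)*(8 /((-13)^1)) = -101600 /16731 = -6.07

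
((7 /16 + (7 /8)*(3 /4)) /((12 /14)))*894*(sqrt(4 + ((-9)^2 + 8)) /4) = 36505*sqrt(93) /128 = 2750.32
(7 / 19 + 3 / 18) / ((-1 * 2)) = -61 / 228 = -0.27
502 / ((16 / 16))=502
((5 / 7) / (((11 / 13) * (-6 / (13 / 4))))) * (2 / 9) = -845 / 8316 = -0.10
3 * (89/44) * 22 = 267/2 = 133.50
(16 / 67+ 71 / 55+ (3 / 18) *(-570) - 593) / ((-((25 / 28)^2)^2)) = 1554860247808 / 1439453125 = 1080.17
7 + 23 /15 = 8.53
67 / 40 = 1.68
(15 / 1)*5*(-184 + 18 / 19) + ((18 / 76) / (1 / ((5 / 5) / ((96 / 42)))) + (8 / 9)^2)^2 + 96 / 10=-166362472622683 / 12126827520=-13718.55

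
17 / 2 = 8.50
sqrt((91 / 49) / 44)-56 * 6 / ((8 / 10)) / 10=-42+sqrt(1001) / 154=-41.79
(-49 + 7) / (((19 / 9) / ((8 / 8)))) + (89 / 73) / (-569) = -15702677 / 789203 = -19.90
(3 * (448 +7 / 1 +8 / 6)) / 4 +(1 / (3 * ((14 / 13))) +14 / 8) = 14461 / 42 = 344.31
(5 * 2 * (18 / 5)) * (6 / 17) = 216 / 17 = 12.71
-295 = -295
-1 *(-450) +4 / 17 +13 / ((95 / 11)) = 729561 / 1615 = 451.74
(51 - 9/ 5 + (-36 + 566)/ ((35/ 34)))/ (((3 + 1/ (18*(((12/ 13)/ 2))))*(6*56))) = 88839/ 165130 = 0.54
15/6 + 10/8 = 15/4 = 3.75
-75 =-75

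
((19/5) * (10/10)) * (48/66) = 152/55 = 2.76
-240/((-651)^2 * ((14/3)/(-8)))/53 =320/17470019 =0.00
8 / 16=1 / 2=0.50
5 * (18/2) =45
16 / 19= 0.84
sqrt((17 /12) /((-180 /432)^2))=2 * sqrt(51) /5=2.86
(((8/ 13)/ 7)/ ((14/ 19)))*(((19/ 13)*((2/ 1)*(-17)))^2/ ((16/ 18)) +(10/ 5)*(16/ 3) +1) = 107491094/ 322959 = 332.83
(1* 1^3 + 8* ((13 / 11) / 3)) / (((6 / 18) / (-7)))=-87.18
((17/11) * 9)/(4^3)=153/704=0.22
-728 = -728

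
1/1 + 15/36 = 17/12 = 1.42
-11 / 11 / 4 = -1 / 4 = -0.25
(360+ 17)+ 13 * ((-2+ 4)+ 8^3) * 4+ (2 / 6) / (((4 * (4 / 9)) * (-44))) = 19081917 / 704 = 27105.00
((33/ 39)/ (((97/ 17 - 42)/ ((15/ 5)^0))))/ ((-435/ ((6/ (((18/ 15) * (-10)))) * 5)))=-0.00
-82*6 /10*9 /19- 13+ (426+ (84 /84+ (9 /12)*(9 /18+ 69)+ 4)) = 339583 /760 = 446.82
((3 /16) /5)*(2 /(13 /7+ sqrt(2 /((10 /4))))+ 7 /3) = 0.11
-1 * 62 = -62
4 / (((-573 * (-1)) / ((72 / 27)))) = 32 / 1719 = 0.02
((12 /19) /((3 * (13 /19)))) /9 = 4 /117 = 0.03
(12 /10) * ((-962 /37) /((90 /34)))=-884 /75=-11.79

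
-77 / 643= -0.12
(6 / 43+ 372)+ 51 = 423.14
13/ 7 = 1.86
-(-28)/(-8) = -7/2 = -3.50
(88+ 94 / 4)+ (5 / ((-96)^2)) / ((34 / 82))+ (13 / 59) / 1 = 111.72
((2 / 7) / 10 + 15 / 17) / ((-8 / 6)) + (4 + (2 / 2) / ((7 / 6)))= 4967 / 1190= 4.17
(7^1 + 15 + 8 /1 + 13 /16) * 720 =22185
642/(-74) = -321/37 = -8.68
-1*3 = -3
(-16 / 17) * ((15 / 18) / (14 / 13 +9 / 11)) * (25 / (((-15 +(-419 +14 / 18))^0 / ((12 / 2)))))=-286000 / 4607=-62.08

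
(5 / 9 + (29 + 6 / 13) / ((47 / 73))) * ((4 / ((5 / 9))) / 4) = 254686 / 3055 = 83.37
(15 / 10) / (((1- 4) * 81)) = -1 / 162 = -0.01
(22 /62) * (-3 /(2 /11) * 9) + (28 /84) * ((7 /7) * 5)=-9491 /186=-51.03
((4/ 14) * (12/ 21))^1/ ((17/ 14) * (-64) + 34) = -4/ 1071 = -0.00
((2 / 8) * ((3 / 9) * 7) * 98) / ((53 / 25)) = 8575 / 318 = 26.97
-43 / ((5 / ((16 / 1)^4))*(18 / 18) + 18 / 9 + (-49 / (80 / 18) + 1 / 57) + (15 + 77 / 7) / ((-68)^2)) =232108523520 / 48590337871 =4.78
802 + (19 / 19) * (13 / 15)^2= 180619 / 225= 802.75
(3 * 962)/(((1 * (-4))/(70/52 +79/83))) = -550449/332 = -1657.98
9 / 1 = 9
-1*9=-9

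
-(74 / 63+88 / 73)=-10946 / 4599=-2.38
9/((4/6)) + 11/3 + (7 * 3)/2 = 83/3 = 27.67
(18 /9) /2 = 1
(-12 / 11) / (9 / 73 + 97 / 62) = -54312 / 84029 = -0.65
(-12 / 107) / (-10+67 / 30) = 0.01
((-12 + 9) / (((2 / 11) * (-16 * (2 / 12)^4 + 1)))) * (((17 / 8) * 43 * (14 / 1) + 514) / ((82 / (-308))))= 1476354033 / 13120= 112526.98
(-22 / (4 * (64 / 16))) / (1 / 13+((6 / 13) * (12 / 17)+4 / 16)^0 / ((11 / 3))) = -3.93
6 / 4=3 / 2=1.50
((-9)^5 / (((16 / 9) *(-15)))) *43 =95216.51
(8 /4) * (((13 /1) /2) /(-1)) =-13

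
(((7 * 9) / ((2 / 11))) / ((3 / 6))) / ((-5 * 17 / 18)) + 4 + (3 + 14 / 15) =-35399 / 255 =-138.82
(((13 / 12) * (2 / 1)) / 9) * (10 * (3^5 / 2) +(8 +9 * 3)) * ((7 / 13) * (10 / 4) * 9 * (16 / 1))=175000 / 3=58333.33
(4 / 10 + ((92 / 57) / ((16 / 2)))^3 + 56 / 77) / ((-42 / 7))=-92524913 / 488909520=-0.19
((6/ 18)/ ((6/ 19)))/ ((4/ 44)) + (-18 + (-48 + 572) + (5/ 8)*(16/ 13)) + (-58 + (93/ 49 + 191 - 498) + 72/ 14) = 1839389/ 11466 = 160.42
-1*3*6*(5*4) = -360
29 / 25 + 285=286.16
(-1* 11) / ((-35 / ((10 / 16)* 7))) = 11 / 8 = 1.38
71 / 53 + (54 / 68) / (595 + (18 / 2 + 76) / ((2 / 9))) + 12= 23498576 / 1761455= 13.34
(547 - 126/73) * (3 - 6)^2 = 358245/73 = 4907.47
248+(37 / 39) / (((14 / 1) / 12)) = 22642 / 91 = 248.81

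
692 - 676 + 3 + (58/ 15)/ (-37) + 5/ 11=118132/ 6105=19.35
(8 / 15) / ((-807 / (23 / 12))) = -46 / 36315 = -0.00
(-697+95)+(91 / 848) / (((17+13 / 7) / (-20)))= -16849553 / 27984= -602.11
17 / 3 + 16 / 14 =143 / 21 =6.81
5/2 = 2.50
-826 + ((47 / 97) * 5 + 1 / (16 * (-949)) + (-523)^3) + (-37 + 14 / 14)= -210700519056449 / 1472848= -143056526.58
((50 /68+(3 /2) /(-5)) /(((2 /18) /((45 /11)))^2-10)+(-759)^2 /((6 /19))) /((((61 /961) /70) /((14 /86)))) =23951476383172805355 /73134992239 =327496806.25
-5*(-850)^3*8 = 24565000000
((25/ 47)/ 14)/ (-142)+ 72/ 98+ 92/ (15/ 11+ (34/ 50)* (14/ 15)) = 252172283779/ 5391350636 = 46.77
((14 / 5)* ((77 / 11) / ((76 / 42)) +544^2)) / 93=507871 / 57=8910.02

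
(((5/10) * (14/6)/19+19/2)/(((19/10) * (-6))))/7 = -2725/22743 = -0.12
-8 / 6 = -4 / 3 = -1.33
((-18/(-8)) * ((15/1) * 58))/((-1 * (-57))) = 34.34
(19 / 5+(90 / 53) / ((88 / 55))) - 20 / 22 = 46083 / 11660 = 3.95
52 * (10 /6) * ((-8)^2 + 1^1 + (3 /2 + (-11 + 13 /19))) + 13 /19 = 277589 /57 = 4869.98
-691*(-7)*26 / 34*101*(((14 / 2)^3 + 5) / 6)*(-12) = -4420282776 / 17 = -260016633.88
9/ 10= 0.90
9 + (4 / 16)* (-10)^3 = -241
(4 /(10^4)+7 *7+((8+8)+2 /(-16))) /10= 324377 /50000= 6.49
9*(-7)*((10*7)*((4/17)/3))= -5880/17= -345.88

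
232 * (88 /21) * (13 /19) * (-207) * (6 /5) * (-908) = 99770052096 /665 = 150030153.53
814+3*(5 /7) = 5713 /7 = 816.14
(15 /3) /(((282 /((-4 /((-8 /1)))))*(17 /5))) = 25 /9588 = 0.00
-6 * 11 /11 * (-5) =30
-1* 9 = -9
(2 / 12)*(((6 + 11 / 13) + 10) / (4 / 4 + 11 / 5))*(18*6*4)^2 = 2128680 / 13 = 163744.62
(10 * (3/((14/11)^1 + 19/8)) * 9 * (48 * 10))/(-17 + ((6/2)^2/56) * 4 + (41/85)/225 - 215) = -92534400000/602558837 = -153.57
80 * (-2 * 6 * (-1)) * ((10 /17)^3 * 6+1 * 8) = 43491840 /4913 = 8852.40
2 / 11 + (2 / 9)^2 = 0.23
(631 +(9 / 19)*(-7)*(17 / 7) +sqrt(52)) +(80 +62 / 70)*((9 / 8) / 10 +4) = 2*sqrt(13) +7262483 / 7600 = 962.80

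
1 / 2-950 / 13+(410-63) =274.42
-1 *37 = -37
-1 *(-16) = 16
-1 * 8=-8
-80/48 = -5/3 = -1.67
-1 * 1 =-1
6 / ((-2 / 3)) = -9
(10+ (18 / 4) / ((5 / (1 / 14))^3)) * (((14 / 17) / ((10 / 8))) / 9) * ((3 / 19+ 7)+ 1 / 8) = 843781107 / 158270000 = 5.33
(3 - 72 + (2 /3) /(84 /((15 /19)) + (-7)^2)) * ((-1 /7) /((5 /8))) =1286632 /81585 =15.77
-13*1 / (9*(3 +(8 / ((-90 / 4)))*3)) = -65 / 87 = -0.75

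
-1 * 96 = -96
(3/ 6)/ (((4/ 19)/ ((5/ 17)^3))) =2375/ 39304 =0.06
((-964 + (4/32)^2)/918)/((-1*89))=0.01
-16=-16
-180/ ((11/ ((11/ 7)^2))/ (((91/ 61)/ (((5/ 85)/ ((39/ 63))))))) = -634.39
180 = 180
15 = 15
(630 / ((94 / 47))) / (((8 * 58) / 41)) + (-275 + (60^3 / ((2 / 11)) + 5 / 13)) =1187753.22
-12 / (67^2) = -12 / 4489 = -0.00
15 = 15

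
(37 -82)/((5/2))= -18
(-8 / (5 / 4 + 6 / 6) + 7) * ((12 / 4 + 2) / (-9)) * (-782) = 121210 / 81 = 1496.42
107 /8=13.38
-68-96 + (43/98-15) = -17499/98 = -178.56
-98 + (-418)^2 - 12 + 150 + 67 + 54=174885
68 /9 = 7.56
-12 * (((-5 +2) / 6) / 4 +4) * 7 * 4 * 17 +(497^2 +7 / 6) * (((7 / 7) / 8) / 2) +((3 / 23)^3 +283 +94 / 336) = -17476903925 / 2725408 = -6412.58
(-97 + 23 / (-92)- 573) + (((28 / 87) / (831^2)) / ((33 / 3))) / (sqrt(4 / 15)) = -2681 / 4 + 14*sqrt(15) / 660866877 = -670.25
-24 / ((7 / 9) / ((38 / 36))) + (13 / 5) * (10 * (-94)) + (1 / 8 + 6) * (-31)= -2666.45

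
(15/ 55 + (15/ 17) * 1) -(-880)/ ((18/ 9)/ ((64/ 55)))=95960/ 187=513.16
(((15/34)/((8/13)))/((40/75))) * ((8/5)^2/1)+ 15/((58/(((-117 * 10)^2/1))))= 349072893/986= 354029.30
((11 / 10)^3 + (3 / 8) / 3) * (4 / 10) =0.58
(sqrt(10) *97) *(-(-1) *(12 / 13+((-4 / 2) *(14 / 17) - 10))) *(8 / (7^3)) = -1839120 *sqrt(10) / 75803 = -76.72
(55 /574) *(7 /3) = 55 /246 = 0.22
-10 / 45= -2 / 9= -0.22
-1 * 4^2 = -16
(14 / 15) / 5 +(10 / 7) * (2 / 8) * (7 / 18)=293 / 900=0.33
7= 7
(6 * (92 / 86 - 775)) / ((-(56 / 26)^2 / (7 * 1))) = 16872453 / 2408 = 7006.83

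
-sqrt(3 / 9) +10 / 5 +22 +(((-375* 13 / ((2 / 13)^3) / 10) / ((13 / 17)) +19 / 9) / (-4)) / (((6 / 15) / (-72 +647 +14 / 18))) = 326599185221 / 5184 - sqrt(3) / 3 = 63001385.46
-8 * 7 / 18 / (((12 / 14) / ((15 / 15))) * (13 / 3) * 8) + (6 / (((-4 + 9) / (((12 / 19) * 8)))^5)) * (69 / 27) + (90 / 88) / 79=12639360179746961 / 786726292584375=16.07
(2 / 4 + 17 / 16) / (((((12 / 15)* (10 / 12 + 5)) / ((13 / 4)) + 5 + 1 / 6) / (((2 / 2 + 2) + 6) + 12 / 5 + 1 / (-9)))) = 1651 / 618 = 2.67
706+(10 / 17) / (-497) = 5964984 / 8449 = 706.00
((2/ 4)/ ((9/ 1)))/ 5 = 1/ 90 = 0.01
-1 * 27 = -27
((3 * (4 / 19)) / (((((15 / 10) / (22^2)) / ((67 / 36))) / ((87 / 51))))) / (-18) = -940412 / 26163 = -35.94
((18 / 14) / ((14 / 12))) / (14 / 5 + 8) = 5 / 49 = 0.10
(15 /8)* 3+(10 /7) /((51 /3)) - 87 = -77389 /952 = -81.29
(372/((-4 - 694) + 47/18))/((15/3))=-0.11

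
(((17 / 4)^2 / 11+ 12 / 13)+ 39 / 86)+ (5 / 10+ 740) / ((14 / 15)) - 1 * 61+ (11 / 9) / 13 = 4558804213 / 6198192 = 735.51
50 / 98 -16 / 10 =-267 / 245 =-1.09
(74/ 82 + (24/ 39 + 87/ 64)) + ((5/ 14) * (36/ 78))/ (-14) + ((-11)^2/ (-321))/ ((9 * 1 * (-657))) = 9091066539227/ 3172606242624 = 2.87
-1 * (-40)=40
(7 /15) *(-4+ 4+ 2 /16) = 7 /120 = 0.06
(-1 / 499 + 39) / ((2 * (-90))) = -973 / 4491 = -0.22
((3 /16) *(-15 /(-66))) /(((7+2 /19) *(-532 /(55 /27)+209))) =-5 /43488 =-0.00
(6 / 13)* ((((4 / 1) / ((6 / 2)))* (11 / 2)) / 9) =44 / 117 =0.38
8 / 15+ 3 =53 / 15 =3.53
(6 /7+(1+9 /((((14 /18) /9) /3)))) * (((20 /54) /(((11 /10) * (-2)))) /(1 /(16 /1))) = -160000 /189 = -846.56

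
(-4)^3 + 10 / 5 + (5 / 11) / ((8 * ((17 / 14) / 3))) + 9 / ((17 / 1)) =-61.33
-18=-18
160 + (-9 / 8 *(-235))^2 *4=4475785 / 16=279736.56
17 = 17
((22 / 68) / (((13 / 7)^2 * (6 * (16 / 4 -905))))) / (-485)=539 / 15065494860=0.00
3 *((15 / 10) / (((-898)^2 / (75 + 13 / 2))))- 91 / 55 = -293450371 / 177408880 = -1.65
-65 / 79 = -0.82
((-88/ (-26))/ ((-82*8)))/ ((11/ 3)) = -3/ 2132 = -0.00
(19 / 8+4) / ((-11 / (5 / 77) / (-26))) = 0.98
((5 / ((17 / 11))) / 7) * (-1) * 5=-275 / 119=-2.31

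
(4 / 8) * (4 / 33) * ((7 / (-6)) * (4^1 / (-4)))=7 / 99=0.07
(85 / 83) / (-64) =-85 / 5312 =-0.02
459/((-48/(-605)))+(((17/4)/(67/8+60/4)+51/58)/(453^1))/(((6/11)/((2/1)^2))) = 5785.33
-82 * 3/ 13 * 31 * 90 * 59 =-3114927.69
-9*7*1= -63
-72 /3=-24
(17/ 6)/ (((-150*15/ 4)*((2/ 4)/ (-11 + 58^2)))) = -33.78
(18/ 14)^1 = 1.29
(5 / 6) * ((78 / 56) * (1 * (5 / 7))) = 325 / 392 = 0.83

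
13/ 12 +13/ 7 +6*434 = 218983/ 84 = 2606.94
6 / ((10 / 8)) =24 / 5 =4.80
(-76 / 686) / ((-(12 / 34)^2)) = 5491 / 6174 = 0.89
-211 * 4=-844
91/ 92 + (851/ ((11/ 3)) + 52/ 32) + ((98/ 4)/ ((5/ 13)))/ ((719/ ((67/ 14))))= 1710864667/ 7276280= 235.13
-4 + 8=4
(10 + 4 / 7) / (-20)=-37 / 70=-0.53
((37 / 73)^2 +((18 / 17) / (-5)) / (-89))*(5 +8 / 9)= 553977571 / 362824965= 1.53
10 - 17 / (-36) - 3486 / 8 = -7655 / 18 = -425.28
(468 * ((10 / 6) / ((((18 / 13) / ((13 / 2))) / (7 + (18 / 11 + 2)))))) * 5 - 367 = 2138038 / 11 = 194367.09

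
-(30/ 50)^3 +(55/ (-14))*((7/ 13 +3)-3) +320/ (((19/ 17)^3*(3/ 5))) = 379.69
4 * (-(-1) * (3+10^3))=4012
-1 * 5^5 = -3125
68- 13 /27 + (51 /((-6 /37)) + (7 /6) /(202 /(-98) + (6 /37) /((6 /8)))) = -7454414 /30105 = -247.61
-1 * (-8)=8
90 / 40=9 / 4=2.25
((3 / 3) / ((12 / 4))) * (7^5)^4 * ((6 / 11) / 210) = 11398895185373143 / 165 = 69084213244685.72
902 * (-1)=-902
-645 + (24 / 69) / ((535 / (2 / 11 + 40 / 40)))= -87303871 / 135355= -645.00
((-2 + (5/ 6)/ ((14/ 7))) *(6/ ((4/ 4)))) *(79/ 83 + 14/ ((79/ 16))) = -471827/ 13114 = -35.98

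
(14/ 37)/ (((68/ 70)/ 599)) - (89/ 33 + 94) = 2835776/ 20757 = 136.62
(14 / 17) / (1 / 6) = 84 / 17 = 4.94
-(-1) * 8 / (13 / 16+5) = 128 / 93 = 1.38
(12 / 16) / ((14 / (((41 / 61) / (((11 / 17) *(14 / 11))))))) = 2091 / 47824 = 0.04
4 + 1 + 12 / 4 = 8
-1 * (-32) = 32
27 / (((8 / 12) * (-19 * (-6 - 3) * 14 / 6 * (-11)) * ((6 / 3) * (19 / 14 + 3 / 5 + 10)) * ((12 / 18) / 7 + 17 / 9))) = -63 / 323950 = -0.00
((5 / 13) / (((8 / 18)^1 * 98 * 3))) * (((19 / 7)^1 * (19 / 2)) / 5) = 1083 / 71344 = 0.02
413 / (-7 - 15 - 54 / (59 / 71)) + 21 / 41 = -891275 / 210412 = -4.24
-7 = -7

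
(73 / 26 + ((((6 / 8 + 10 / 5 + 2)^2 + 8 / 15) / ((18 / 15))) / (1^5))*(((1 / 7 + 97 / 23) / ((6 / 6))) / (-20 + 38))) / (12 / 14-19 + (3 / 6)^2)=-65257 / 156312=-0.42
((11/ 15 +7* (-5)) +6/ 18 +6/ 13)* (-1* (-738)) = -1605642/ 65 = -24702.18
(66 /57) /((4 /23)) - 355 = -348.34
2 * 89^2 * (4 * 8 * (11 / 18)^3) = 84342808 / 729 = 115696.58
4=4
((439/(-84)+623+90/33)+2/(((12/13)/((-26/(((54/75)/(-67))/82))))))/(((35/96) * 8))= 3579831187/24255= 147591.47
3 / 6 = 1 / 2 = 0.50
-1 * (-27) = 27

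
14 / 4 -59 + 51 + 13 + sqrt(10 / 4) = sqrt(10) / 2 + 17 / 2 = 10.08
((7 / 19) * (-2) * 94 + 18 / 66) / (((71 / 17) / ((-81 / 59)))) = 19854963 / 875501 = 22.68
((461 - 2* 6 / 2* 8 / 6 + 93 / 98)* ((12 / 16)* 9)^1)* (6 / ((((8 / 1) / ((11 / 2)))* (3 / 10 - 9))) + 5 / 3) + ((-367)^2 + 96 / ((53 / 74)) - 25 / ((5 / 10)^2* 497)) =23694944827187 / 171111136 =138476.93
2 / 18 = 1 / 9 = 0.11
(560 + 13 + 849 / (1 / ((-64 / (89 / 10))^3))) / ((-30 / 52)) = 1925354675946 / 3524845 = 546223.93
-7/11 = -0.64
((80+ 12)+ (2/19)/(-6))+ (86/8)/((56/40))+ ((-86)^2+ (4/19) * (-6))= 11961059/1596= 7494.40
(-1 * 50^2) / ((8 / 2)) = -625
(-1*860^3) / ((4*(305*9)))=-31802800 / 549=-57928.60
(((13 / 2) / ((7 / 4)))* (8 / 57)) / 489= 0.00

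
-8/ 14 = -4/ 7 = -0.57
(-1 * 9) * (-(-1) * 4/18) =-2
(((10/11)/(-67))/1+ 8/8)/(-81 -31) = -727/82544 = -0.01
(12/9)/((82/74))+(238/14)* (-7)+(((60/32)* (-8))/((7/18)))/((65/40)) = -1584179/11193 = -141.53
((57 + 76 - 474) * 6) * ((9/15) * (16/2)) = -49104/5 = -9820.80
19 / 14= 1.36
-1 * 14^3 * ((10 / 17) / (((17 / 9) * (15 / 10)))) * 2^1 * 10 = -3292800 / 289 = -11393.77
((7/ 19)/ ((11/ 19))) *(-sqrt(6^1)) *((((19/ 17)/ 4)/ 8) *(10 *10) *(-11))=3325 *sqrt(6)/ 136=59.89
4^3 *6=384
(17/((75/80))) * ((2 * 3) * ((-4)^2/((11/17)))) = 147968/55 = 2690.33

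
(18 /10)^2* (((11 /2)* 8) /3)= 1188 /25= 47.52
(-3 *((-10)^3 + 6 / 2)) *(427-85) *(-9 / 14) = -657592.71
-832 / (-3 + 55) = -16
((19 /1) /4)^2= 361 /16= 22.56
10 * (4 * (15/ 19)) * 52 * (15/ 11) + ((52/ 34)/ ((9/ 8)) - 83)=68993381/ 31977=2157.59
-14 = -14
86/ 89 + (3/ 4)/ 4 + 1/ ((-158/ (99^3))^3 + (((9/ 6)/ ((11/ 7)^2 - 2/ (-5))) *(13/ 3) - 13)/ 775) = -1394816416764868146511372699/ 19633707328489560602995568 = -71.04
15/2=7.50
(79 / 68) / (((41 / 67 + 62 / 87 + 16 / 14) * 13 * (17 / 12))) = 9670311 / 378251003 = 0.03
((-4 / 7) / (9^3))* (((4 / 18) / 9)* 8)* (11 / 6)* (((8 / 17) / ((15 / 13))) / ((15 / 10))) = -73216 / 948622185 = -0.00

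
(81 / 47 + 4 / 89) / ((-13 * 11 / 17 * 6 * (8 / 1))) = -9673 / 2208624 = -0.00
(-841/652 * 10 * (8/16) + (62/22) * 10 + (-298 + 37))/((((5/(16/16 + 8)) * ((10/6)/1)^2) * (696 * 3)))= -15444243/207988000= -0.07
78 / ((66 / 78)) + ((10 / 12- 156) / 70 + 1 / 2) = 59707 / 660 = 90.47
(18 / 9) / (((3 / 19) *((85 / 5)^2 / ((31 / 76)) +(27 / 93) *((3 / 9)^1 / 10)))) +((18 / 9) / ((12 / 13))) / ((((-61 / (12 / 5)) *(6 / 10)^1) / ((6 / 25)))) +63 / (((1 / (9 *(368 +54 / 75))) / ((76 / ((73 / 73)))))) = 15966209044119656 / 1004866725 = 15888882.22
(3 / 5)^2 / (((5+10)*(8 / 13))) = 0.04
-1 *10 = -10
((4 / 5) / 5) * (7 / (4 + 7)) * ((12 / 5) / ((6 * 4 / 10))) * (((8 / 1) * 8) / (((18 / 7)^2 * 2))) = 10976 / 22275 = 0.49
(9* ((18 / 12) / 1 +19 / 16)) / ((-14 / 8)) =-387 / 28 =-13.82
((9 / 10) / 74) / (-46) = -9 / 34040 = -0.00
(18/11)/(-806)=-9/4433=-0.00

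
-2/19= -0.11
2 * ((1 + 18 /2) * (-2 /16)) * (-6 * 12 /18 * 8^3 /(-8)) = -640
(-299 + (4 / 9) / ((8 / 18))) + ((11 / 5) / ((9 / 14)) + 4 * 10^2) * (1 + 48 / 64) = 36719 / 90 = 407.99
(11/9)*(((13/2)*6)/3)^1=143/9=15.89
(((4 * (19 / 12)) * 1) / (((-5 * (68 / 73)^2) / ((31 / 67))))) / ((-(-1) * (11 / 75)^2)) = -31.40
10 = 10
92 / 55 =1.67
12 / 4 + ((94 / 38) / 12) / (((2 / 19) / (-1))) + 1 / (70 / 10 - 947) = 1.04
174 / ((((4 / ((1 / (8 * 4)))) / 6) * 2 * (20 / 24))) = 783 / 160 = 4.89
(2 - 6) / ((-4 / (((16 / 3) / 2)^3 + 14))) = 890 / 27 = 32.96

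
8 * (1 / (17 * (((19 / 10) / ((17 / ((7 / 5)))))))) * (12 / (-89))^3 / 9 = -0.00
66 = 66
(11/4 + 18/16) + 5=71/8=8.88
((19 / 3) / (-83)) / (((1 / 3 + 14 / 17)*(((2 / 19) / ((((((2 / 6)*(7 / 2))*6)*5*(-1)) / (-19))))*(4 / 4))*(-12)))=11305 / 117528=0.10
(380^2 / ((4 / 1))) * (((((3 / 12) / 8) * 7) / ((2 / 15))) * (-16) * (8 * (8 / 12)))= -5054000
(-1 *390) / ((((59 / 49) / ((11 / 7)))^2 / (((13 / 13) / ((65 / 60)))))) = -2134440 / 3481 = -613.17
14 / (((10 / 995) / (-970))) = -1351210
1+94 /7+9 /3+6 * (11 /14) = 155 /7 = 22.14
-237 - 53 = -290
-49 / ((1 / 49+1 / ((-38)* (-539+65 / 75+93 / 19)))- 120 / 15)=729774346 / 118842151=6.14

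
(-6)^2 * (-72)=-2592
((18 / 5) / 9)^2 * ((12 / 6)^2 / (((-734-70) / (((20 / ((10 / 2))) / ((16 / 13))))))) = -13 / 5025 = -0.00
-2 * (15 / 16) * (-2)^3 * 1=15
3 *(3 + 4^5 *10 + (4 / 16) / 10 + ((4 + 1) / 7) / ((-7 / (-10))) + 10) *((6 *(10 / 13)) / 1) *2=283958.18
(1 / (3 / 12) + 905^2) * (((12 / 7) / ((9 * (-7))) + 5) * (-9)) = -1796130597 / 49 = -36655726.47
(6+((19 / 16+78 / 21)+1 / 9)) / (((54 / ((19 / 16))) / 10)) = 1054595 / 435456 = 2.42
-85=-85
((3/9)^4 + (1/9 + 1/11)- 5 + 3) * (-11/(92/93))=49321/2484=19.86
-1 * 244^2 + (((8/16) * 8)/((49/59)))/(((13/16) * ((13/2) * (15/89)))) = -7394592112/124215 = -59530.59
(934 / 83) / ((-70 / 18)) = -8406 / 2905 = -2.89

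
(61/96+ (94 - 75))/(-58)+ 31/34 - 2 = -4657/3264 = -1.43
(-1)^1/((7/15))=-15/7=-2.14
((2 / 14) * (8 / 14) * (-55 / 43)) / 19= -220 / 40033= -0.01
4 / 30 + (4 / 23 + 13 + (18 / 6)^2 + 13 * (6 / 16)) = 75023 / 2760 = 27.18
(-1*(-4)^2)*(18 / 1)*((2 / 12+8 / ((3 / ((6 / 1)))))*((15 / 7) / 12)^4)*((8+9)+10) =-4910625 / 38416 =-127.83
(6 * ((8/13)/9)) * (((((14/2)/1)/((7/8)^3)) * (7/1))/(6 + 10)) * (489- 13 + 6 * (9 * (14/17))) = 647168/663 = 976.12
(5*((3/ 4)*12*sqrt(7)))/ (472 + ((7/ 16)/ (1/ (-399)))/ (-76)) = 0.25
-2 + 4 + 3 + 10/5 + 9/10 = 79/10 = 7.90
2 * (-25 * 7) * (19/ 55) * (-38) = 50540/ 11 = 4594.55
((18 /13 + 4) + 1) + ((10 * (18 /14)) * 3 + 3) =4364 /91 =47.96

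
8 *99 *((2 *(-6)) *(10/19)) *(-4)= 380160/19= 20008.42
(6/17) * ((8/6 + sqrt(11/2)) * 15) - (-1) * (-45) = -645/17 + 45 * sqrt(22)/17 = -25.53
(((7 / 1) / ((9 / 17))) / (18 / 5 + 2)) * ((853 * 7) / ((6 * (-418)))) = -507535 / 90288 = -5.62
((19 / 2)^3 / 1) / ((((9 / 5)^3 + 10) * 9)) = 857375 / 142488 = 6.02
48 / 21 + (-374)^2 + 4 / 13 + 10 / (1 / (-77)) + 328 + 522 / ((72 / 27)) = 50826173 / 364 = 139632.34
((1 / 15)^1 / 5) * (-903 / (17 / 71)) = -21371 / 425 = -50.28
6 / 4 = 3 / 2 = 1.50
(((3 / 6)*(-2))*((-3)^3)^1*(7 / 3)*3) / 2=189 / 2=94.50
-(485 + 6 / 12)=-971 / 2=-485.50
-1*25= -25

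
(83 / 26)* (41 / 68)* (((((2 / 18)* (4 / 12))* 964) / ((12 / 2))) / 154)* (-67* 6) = -29.90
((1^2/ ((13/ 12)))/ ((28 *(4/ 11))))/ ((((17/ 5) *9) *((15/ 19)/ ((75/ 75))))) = 209/ 55692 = 0.00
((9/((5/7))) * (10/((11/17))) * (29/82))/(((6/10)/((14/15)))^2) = 676396/4059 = 166.64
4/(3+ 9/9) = 1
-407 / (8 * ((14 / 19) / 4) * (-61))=7733 / 1708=4.53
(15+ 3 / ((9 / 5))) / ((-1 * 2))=-25 / 3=-8.33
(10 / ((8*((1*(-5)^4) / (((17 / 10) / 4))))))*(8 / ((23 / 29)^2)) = 14297 / 1322500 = 0.01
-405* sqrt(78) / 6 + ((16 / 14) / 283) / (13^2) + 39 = 13056779 / 334789-135* sqrt(78) / 2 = -557.14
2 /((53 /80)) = 160 /53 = 3.02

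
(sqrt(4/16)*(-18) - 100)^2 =11881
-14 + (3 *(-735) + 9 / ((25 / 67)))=-54872 / 25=-2194.88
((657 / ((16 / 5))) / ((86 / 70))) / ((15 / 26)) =99645 / 344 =289.67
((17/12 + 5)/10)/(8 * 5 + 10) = 77/6000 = 0.01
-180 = -180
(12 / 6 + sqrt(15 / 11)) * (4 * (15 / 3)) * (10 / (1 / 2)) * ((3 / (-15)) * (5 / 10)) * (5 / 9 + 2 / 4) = -760 / 9-380 * sqrt(165) / 99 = -133.75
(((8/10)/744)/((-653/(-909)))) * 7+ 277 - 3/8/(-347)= 277.01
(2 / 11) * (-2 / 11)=-4 / 121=-0.03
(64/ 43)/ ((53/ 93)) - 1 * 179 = -401989/ 2279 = -176.39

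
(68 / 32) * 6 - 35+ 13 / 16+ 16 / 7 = -2145 / 112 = -19.15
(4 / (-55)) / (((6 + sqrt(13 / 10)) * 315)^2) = -2984 / 131423413275 + 32 * sqrt(130) / 43807804425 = -0.00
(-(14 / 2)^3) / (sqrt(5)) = -343*sqrt(5) / 5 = -153.39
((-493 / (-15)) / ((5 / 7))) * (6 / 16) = 3451 / 200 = 17.26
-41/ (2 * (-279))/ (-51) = -41/ 28458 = -0.00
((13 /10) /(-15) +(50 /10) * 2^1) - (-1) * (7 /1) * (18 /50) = 12.43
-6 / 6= -1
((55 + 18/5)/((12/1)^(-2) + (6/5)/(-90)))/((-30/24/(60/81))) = 5435.36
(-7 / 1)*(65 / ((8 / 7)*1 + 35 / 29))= -92365 / 477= -193.64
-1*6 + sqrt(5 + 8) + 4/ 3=-14/ 3 + sqrt(13)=-1.06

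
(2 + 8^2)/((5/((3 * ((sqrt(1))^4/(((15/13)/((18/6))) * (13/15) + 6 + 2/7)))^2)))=2.71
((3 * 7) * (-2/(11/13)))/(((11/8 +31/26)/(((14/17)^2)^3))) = -142519057408/23630680051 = -6.03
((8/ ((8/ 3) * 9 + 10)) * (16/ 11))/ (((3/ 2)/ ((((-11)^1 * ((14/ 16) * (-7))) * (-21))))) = -322.82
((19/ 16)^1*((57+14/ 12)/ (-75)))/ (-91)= 6631/ 655200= 0.01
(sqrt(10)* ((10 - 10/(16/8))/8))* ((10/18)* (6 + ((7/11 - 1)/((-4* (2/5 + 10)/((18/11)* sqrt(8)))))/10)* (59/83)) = 1475* sqrt(5)/1044472 + 1475* sqrt(10)/996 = 4.69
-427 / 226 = -1.89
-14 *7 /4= -49 /2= -24.50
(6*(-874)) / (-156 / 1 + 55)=5244 / 101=51.92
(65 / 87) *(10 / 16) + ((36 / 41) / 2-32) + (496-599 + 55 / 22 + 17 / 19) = -130.70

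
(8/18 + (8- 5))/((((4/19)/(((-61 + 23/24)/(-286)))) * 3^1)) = 77159/67392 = 1.14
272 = 272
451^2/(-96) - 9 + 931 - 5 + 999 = -19465/96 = -202.76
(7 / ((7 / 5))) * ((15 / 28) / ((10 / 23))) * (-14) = -345 / 4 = -86.25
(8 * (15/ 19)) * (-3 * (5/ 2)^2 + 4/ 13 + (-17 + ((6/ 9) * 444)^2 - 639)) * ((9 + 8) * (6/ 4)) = 14002166.66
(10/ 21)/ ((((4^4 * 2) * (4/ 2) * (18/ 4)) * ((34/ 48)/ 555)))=925/ 11424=0.08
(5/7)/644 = 5/4508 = 0.00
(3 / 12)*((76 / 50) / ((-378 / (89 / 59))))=-1691 / 1115100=-0.00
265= 265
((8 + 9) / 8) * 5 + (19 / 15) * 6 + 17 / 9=7241 / 360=20.11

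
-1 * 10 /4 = -5 /2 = -2.50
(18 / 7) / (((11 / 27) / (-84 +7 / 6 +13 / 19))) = -758565 / 1463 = -518.50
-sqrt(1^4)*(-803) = 803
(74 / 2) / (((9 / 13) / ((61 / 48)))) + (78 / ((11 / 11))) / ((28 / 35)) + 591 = 326773 / 432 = 756.42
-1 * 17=-17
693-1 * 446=247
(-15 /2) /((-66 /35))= 175 /44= 3.98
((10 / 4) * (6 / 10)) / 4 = 3 / 8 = 0.38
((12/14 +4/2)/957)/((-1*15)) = -4/20097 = -0.00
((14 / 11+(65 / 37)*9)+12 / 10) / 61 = 37207 / 124135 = 0.30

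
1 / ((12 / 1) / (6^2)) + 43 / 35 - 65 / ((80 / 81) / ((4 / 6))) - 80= -33501 / 280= -119.65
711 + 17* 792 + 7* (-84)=13587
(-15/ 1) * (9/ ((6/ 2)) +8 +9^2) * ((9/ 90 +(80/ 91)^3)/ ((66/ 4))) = -49124412/ 753571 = -65.19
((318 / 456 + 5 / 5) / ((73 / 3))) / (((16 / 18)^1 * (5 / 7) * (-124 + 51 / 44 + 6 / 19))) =-0.00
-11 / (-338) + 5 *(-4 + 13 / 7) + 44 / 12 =-49793 / 7098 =-7.02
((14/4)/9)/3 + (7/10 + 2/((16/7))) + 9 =10.70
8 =8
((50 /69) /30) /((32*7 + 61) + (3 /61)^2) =18605 /219522258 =0.00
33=33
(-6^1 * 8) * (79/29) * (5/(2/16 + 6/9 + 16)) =-455040/11687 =-38.94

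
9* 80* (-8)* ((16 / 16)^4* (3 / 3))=-5760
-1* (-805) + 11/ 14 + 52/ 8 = 5686/ 7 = 812.29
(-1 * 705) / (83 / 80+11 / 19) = -357200 / 819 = -436.14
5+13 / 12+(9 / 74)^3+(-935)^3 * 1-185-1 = -993690967394467 / 1215672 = -817400554.91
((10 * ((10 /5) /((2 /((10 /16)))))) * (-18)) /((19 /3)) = -675 /38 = -17.76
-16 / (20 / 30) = -24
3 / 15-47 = -234 / 5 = -46.80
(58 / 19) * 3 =174 / 19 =9.16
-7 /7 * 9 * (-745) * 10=67050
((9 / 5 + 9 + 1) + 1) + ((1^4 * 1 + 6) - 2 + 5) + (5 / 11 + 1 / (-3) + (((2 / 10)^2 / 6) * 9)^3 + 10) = 135800891 / 4125000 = 32.92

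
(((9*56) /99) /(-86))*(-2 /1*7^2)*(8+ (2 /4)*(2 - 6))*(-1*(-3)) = 104.42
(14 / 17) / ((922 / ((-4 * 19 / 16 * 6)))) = -399 / 15674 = -0.03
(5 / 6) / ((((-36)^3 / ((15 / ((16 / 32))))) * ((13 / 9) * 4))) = -25 / 269568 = -0.00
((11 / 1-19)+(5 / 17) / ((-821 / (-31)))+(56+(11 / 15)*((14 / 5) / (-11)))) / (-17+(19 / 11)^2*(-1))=-465956359 / 194700150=-2.39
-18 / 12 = -3 / 2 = -1.50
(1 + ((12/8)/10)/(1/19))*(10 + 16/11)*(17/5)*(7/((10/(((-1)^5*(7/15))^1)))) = -122451/2500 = -48.98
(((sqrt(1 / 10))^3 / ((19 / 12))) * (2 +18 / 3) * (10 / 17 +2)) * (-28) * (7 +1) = -236544 * sqrt(10) / 8075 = -92.63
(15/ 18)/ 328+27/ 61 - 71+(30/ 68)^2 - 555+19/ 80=-54219817321/ 86734680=-625.12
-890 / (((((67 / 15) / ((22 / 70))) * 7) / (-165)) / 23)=111459150 / 3283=33950.40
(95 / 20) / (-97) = -19 / 388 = -0.05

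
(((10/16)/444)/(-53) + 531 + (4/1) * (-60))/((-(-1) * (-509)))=-54782491/95822304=-0.57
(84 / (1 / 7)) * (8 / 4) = 1176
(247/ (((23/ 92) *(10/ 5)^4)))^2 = 61009/ 16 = 3813.06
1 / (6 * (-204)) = -1 / 1224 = -0.00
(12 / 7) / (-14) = -6 / 49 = -0.12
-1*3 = -3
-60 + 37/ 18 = -1043/ 18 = -57.94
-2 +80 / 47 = -14 / 47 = -0.30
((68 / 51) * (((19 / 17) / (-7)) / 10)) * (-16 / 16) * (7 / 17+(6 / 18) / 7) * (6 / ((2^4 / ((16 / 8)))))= 1558 / 212415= 0.01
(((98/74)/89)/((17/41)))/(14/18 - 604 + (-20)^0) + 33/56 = 0.59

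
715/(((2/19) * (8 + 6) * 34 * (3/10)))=67925/1428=47.57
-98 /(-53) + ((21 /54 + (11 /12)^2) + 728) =1859863 /2544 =731.08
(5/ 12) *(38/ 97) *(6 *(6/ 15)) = 38/ 97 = 0.39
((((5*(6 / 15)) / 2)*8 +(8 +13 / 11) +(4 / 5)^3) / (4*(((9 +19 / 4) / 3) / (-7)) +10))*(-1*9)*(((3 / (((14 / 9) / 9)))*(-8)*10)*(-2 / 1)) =-2553961104 / 42625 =-59916.98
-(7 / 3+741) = -2230 / 3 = -743.33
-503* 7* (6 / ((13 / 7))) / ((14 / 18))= -190134 / 13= -14625.69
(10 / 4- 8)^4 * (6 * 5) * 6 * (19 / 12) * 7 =29208795 / 16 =1825549.69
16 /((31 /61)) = 976 /31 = 31.48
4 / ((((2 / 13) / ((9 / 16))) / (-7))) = -819 / 8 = -102.38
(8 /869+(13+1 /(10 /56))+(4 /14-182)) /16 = -10.19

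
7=7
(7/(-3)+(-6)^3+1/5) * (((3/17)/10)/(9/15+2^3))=-1636/3655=-0.45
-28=-28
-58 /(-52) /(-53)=-29 /1378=-0.02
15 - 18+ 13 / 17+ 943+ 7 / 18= 287993 / 306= 941.15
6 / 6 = 1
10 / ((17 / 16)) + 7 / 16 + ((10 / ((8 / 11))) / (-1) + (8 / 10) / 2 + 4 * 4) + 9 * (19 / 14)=235273 / 9520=24.71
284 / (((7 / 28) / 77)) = 87472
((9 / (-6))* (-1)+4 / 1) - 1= 9 / 2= 4.50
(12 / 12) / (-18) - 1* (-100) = 1799 / 18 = 99.94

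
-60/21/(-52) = 0.05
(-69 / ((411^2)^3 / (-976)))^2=503912704 / 2581424057155178049226612652169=0.00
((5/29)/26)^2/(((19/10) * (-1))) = -125/5400902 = -0.00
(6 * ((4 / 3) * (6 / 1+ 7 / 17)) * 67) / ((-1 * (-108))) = 14606 / 459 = 31.82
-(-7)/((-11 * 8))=-7/88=-0.08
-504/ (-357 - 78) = 168/ 145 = 1.16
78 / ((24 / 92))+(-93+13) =219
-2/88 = -1/44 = -0.02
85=85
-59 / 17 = -3.47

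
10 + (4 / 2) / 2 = 11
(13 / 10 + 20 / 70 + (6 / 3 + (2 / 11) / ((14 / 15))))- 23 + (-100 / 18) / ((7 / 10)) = -188191 / 6930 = -27.16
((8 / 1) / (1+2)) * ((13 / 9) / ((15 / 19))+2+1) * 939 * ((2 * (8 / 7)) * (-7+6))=-26121728 / 945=-27642.04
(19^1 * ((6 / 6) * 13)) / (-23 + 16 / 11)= -2717 / 237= -11.46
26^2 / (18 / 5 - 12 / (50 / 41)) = -325 / 3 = -108.33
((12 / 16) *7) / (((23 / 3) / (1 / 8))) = 0.09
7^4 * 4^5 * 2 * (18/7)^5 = 552833609.14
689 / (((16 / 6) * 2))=2067 / 16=129.19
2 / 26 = 1 / 13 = 0.08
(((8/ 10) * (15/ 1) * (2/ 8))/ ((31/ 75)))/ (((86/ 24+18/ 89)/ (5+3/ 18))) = 40050/ 4043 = 9.91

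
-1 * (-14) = 14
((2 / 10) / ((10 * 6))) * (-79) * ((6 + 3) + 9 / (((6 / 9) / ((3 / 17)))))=-10191 / 3400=-3.00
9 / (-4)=-9 / 4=-2.25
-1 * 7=-7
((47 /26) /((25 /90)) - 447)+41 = -25967 /65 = -399.49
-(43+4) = -47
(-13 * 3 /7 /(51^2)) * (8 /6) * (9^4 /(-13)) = 2916 /2023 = 1.44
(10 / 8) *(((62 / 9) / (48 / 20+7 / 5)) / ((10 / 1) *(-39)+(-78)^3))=-775 / 162430164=-0.00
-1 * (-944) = 944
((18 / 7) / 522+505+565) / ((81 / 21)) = 217211 / 783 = 277.41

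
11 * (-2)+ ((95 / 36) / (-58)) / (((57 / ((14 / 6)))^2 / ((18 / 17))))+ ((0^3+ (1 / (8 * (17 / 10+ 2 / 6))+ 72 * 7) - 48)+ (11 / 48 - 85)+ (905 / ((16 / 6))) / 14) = 968123556047 / 2591811432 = 373.53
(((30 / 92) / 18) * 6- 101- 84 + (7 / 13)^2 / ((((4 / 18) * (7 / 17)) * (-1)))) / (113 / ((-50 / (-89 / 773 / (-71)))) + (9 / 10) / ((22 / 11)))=-4011886928700 / 9521676827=-421.34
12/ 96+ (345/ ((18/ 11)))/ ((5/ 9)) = 3037/ 8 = 379.62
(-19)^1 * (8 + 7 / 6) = -174.17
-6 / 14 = -0.43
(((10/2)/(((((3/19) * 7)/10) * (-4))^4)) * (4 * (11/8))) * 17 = 76156334375/6223392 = 12237.11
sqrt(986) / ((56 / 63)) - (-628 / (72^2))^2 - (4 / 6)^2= 34.87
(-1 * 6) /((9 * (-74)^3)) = 1 /607836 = 0.00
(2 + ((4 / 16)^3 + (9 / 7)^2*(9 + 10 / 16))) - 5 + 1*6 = 8479 / 448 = 18.93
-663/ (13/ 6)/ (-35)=8.74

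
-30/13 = -2.31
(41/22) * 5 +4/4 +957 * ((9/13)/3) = 66113/286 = 231.16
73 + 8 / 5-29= 228 / 5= 45.60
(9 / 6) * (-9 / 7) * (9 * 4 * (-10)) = 4860 / 7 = 694.29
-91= -91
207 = 207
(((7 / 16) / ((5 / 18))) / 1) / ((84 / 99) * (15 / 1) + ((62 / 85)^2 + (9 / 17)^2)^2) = 7235006625 / 61495874168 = 0.12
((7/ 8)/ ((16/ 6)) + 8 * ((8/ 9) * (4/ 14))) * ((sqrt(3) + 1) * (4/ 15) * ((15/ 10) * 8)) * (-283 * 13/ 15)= -7001137 * sqrt(3)/ 3780 - 7001137/ 3780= -5060.18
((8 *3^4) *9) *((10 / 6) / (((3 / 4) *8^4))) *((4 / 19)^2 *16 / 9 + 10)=736785 / 23104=31.89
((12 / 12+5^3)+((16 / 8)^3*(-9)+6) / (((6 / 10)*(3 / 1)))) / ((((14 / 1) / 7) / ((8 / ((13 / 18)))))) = 6432 / 13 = 494.77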